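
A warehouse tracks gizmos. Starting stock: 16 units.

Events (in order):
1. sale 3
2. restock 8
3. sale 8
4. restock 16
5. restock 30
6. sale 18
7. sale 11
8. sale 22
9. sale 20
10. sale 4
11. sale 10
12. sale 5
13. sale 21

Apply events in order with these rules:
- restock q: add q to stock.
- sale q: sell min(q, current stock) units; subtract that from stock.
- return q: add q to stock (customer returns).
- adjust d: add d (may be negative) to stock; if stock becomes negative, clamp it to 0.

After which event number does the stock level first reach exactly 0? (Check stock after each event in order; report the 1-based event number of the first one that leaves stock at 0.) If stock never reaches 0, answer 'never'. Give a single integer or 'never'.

Answer: 9

Derivation:
Processing events:
Start: stock = 16
  Event 1 (sale 3): sell min(3,16)=3. stock: 16 - 3 = 13. total_sold = 3
  Event 2 (restock 8): 13 + 8 = 21
  Event 3 (sale 8): sell min(8,21)=8. stock: 21 - 8 = 13. total_sold = 11
  Event 4 (restock 16): 13 + 16 = 29
  Event 5 (restock 30): 29 + 30 = 59
  Event 6 (sale 18): sell min(18,59)=18. stock: 59 - 18 = 41. total_sold = 29
  Event 7 (sale 11): sell min(11,41)=11. stock: 41 - 11 = 30. total_sold = 40
  Event 8 (sale 22): sell min(22,30)=22. stock: 30 - 22 = 8. total_sold = 62
  Event 9 (sale 20): sell min(20,8)=8. stock: 8 - 8 = 0. total_sold = 70
  Event 10 (sale 4): sell min(4,0)=0. stock: 0 - 0 = 0. total_sold = 70
  Event 11 (sale 10): sell min(10,0)=0. stock: 0 - 0 = 0. total_sold = 70
  Event 12 (sale 5): sell min(5,0)=0. stock: 0 - 0 = 0. total_sold = 70
  Event 13 (sale 21): sell min(21,0)=0. stock: 0 - 0 = 0. total_sold = 70
Final: stock = 0, total_sold = 70

First zero at event 9.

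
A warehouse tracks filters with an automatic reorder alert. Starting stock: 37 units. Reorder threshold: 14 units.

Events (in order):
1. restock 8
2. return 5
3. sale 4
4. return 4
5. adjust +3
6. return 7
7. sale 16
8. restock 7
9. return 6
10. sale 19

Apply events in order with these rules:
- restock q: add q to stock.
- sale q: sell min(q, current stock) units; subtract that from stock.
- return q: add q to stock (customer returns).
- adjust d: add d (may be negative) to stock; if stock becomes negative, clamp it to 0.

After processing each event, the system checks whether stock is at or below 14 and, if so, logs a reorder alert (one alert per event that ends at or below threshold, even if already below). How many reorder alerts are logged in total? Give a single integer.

Processing events:
Start: stock = 37
  Event 1 (restock 8): 37 + 8 = 45
  Event 2 (return 5): 45 + 5 = 50
  Event 3 (sale 4): sell min(4,50)=4. stock: 50 - 4 = 46. total_sold = 4
  Event 4 (return 4): 46 + 4 = 50
  Event 5 (adjust +3): 50 + 3 = 53
  Event 6 (return 7): 53 + 7 = 60
  Event 7 (sale 16): sell min(16,60)=16. stock: 60 - 16 = 44. total_sold = 20
  Event 8 (restock 7): 44 + 7 = 51
  Event 9 (return 6): 51 + 6 = 57
  Event 10 (sale 19): sell min(19,57)=19. stock: 57 - 19 = 38. total_sold = 39
Final: stock = 38, total_sold = 39

Checking against threshold 14:
  After event 1: stock=45 > 14
  After event 2: stock=50 > 14
  After event 3: stock=46 > 14
  After event 4: stock=50 > 14
  After event 5: stock=53 > 14
  After event 6: stock=60 > 14
  After event 7: stock=44 > 14
  After event 8: stock=51 > 14
  After event 9: stock=57 > 14
  After event 10: stock=38 > 14
Alert events: []. Count = 0

Answer: 0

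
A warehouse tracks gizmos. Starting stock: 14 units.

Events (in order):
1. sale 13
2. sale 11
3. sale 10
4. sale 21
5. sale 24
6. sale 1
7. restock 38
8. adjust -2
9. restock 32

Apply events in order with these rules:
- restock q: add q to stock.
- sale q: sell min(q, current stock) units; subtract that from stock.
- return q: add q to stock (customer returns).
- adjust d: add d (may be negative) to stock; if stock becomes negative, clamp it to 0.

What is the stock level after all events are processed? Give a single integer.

Processing events:
Start: stock = 14
  Event 1 (sale 13): sell min(13,14)=13. stock: 14 - 13 = 1. total_sold = 13
  Event 2 (sale 11): sell min(11,1)=1. stock: 1 - 1 = 0. total_sold = 14
  Event 3 (sale 10): sell min(10,0)=0. stock: 0 - 0 = 0. total_sold = 14
  Event 4 (sale 21): sell min(21,0)=0. stock: 0 - 0 = 0. total_sold = 14
  Event 5 (sale 24): sell min(24,0)=0. stock: 0 - 0 = 0. total_sold = 14
  Event 6 (sale 1): sell min(1,0)=0. stock: 0 - 0 = 0. total_sold = 14
  Event 7 (restock 38): 0 + 38 = 38
  Event 8 (adjust -2): 38 + -2 = 36
  Event 9 (restock 32): 36 + 32 = 68
Final: stock = 68, total_sold = 14

Answer: 68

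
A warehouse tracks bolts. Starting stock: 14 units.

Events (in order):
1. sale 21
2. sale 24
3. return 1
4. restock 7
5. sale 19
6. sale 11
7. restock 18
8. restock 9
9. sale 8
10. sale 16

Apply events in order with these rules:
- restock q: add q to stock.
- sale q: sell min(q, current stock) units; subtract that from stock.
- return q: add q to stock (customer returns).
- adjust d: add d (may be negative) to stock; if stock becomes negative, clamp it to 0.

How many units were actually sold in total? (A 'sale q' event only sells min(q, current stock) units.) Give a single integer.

Processing events:
Start: stock = 14
  Event 1 (sale 21): sell min(21,14)=14. stock: 14 - 14 = 0. total_sold = 14
  Event 2 (sale 24): sell min(24,0)=0. stock: 0 - 0 = 0. total_sold = 14
  Event 3 (return 1): 0 + 1 = 1
  Event 4 (restock 7): 1 + 7 = 8
  Event 5 (sale 19): sell min(19,8)=8. stock: 8 - 8 = 0. total_sold = 22
  Event 6 (sale 11): sell min(11,0)=0. stock: 0 - 0 = 0. total_sold = 22
  Event 7 (restock 18): 0 + 18 = 18
  Event 8 (restock 9): 18 + 9 = 27
  Event 9 (sale 8): sell min(8,27)=8. stock: 27 - 8 = 19. total_sold = 30
  Event 10 (sale 16): sell min(16,19)=16. stock: 19 - 16 = 3. total_sold = 46
Final: stock = 3, total_sold = 46

Answer: 46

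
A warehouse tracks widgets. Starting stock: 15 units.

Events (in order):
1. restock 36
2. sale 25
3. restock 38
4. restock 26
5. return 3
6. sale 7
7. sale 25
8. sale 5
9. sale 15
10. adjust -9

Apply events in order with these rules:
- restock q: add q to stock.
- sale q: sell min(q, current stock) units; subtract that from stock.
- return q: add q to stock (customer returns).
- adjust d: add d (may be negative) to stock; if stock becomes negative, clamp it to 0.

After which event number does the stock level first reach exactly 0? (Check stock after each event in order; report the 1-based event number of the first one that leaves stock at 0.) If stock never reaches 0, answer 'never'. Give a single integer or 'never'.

Answer: never

Derivation:
Processing events:
Start: stock = 15
  Event 1 (restock 36): 15 + 36 = 51
  Event 2 (sale 25): sell min(25,51)=25. stock: 51 - 25 = 26. total_sold = 25
  Event 3 (restock 38): 26 + 38 = 64
  Event 4 (restock 26): 64 + 26 = 90
  Event 5 (return 3): 90 + 3 = 93
  Event 6 (sale 7): sell min(7,93)=7. stock: 93 - 7 = 86. total_sold = 32
  Event 7 (sale 25): sell min(25,86)=25. stock: 86 - 25 = 61. total_sold = 57
  Event 8 (sale 5): sell min(5,61)=5. stock: 61 - 5 = 56. total_sold = 62
  Event 9 (sale 15): sell min(15,56)=15. stock: 56 - 15 = 41. total_sold = 77
  Event 10 (adjust -9): 41 + -9 = 32
Final: stock = 32, total_sold = 77

Stock never reaches 0.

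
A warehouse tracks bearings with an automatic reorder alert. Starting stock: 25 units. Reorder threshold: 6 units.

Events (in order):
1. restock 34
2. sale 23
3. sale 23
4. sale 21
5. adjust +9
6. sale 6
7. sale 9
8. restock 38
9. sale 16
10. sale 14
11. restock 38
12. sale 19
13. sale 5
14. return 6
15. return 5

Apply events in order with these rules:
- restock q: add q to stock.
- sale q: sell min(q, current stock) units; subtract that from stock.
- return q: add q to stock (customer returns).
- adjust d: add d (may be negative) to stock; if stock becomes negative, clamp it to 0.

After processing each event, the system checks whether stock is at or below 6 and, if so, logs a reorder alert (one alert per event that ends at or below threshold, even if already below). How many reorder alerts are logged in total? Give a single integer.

Processing events:
Start: stock = 25
  Event 1 (restock 34): 25 + 34 = 59
  Event 2 (sale 23): sell min(23,59)=23. stock: 59 - 23 = 36. total_sold = 23
  Event 3 (sale 23): sell min(23,36)=23. stock: 36 - 23 = 13. total_sold = 46
  Event 4 (sale 21): sell min(21,13)=13. stock: 13 - 13 = 0. total_sold = 59
  Event 5 (adjust +9): 0 + 9 = 9
  Event 6 (sale 6): sell min(6,9)=6. stock: 9 - 6 = 3. total_sold = 65
  Event 7 (sale 9): sell min(9,3)=3. stock: 3 - 3 = 0. total_sold = 68
  Event 8 (restock 38): 0 + 38 = 38
  Event 9 (sale 16): sell min(16,38)=16. stock: 38 - 16 = 22. total_sold = 84
  Event 10 (sale 14): sell min(14,22)=14. stock: 22 - 14 = 8. total_sold = 98
  Event 11 (restock 38): 8 + 38 = 46
  Event 12 (sale 19): sell min(19,46)=19. stock: 46 - 19 = 27. total_sold = 117
  Event 13 (sale 5): sell min(5,27)=5. stock: 27 - 5 = 22. total_sold = 122
  Event 14 (return 6): 22 + 6 = 28
  Event 15 (return 5): 28 + 5 = 33
Final: stock = 33, total_sold = 122

Checking against threshold 6:
  After event 1: stock=59 > 6
  After event 2: stock=36 > 6
  After event 3: stock=13 > 6
  After event 4: stock=0 <= 6 -> ALERT
  After event 5: stock=9 > 6
  After event 6: stock=3 <= 6 -> ALERT
  After event 7: stock=0 <= 6 -> ALERT
  After event 8: stock=38 > 6
  After event 9: stock=22 > 6
  After event 10: stock=8 > 6
  After event 11: stock=46 > 6
  After event 12: stock=27 > 6
  After event 13: stock=22 > 6
  After event 14: stock=28 > 6
  After event 15: stock=33 > 6
Alert events: [4, 6, 7]. Count = 3

Answer: 3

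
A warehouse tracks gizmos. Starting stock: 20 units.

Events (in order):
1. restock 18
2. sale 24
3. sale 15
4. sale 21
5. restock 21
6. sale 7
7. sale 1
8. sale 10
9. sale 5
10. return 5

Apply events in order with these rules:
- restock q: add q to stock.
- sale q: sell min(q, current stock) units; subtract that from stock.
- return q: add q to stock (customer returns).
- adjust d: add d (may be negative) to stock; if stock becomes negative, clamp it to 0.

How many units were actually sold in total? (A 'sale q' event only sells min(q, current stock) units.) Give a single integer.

Answer: 59

Derivation:
Processing events:
Start: stock = 20
  Event 1 (restock 18): 20 + 18 = 38
  Event 2 (sale 24): sell min(24,38)=24. stock: 38 - 24 = 14. total_sold = 24
  Event 3 (sale 15): sell min(15,14)=14. stock: 14 - 14 = 0. total_sold = 38
  Event 4 (sale 21): sell min(21,0)=0. stock: 0 - 0 = 0. total_sold = 38
  Event 5 (restock 21): 0 + 21 = 21
  Event 6 (sale 7): sell min(7,21)=7. stock: 21 - 7 = 14. total_sold = 45
  Event 7 (sale 1): sell min(1,14)=1. stock: 14 - 1 = 13. total_sold = 46
  Event 8 (sale 10): sell min(10,13)=10. stock: 13 - 10 = 3. total_sold = 56
  Event 9 (sale 5): sell min(5,3)=3. stock: 3 - 3 = 0. total_sold = 59
  Event 10 (return 5): 0 + 5 = 5
Final: stock = 5, total_sold = 59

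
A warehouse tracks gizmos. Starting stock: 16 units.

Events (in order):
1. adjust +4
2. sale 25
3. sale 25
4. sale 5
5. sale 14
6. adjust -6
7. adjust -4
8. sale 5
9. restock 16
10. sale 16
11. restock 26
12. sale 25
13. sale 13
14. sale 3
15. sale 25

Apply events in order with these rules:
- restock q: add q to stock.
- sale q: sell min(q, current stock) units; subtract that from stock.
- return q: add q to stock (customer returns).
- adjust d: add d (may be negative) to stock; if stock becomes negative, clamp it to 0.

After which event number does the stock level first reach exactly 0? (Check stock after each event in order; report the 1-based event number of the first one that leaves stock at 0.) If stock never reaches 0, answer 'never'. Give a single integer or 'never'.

Processing events:
Start: stock = 16
  Event 1 (adjust +4): 16 + 4 = 20
  Event 2 (sale 25): sell min(25,20)=20. stock: 20 - 20 = 0. total_sold = 20
  Event 3 (sale 25): sell min(25,0)=0. stock: 0 - 0 = 0. total_sold = 20
  Event 4 (sale 5): sell min(5,0)=0. stock: 0 - 0 = 0. total_sold = 20
  Event 5 (sale 14): sell min(14,0)=0. stock: 0 - 0 = 0. total_sold = 20
  Event 6 (adjust -6): 0 + -6 = 0 (clamped to 0)
  Event 7 (adjust -4): 0 + -4 = 0 (clamped to 0)
  Event 8 (sale 5): sell min(5,0)=0. stock: 0 - 0 = 0. total_sold = 20
  Event 9 (restock 16): 0 + 16 = 16
  Event 10 (sale 16): sell min(16,16)=16. stock: 16 - 16 = 0. total_sold = 36
  Event 11 (restock 26): 0 + 26 = 26
  Event 12 (sale 25): sell min(25,26)=25. stock: 26 - 25 = 1. total_sold = 61
  Event 13 (sale 13): sell min(13,1)=1. stock: 1 - 1 = 0. total_sold = 62
  Event 14 (sale 3): sell min(3,0)=0. stock: 0 - 0 = 0. total_sold = 62
  Event 15 (sale 25): sell min(25,0)=0. stock: 0 - 0 = 0. total_sold = 62
Final: stock = 0, total_sold = 62

First zero at event 2.

Answer: 2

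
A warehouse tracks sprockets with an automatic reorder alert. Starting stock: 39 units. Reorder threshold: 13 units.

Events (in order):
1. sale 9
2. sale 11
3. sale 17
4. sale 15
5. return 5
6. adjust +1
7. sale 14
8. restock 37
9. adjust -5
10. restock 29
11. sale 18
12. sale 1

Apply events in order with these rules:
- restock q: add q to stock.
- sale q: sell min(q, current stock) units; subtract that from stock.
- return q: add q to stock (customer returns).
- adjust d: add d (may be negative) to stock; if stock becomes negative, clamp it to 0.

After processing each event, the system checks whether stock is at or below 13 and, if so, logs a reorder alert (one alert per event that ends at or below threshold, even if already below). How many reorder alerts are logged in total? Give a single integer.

Processing events:
Start: stock = 39
  Event 1 (sale 9): sell min(9,39)=9. stock: 39 - 9 = 30. total_sold = 9
  Event 2 (sale 11): sell min(11,30)=11. stock: 30 - 11 = 19. total_sold = 20
  Event 3 (sale 17): sell min(17,19)=17. stock: 19 - 17 = 2. total_sold = 37
  Event 4 (sale 15): sell min(15,2)=2. stock: 2 - 2 = 0. total_sold = 39
  Event 5 (return 5): 0 + 5 = 5
  Event 6 (adjust +1): 5 + 1 = 6
  Event 7 (sale 14): sell min(14,6)=6. stock: 6 - 6 = 0. total_sold = 45
  Event 8 (restock 37): 0 + 37 = 37
  Event 9 (adjust -5): 37 + -5 = 32
  Event 10 (restock 29): 32 + 29 = 61
  Event 11 (sale 18): sell min(18,61)=18. stock: 61 - 18 = 43. total_sold = 63
  Event 12 (sale 1): sell min(1,43)=1. stock: 43 - 1 = 42. total_sold = 64
Final: stock = 42, total_sold = 64

Checking against threshold 13:
  After event 1: stock=30 > 13
  After event 2: stock=19 > 13
  After event 3: stock=2 <= 13 -> ALERT
  After event 4: stock=0 <= 13 -> ALERT
  After event 5: stock=5 <= 13 -> ALERT
  After event 6: stock=6 <= 13 -> ALERT
  After event 7: stock=0 <= 13 -> ALERT
  After event 8: stock=37 > 13
  After event 9: stock=32 > 13
  After event 10: stock=61 > 13
  After event 11: stock=43 > 13
  After event 12: stock=42 > 13
Alert events: [3, 4, 5, 6, 7]. Count = 5

Answer: 5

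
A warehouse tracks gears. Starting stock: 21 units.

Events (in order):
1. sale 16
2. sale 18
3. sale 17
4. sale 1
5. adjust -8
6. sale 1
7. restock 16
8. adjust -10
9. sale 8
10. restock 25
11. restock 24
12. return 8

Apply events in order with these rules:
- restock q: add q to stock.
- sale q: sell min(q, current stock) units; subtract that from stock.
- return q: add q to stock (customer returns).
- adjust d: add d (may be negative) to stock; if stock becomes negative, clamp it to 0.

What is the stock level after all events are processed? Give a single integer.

Processing events:
Start: stock = 21
  Event 1 (sale 16): sell min(16,21)=16. stock: 21 - 16 = 5. total_sold = 16
  Event 2 (sale 18): sell min(18,5)=5. stock: 5 - 5 = 0. total_sold = 21
  Event 3 (sale 17): sell min(17,0)=0. stock: 0 - 0 = 0. total_sold = 21
  Event 4 (sale 1): sell min(1,0)=0. stock: 0 - 0 = 0. total_sold = 21
  Event 5 (adjust -8): 0 + -8 = 0 (clamped to 0)
  Event 6 (sale 1): sell min(1,0)=0. stock: 0 - 0 = 0. total_sold = 21
  Event 7 (restock 16): 0 + 16 = 16
  Event 8 (adjust -10): 16 + -10 = 6
  Event 9 (sale 8): sell min(8,6)=6. stock: 6 - 6 = 0. total_sold = 27
  Event 10 (restock 25): 0 + 25 = 25
  Event 11 (restock 24): 25 + 24 = 49
  Event 12 (return 8): 49 + 8 = 57
Final: stock = 57, total_sold = 27

Answer: 57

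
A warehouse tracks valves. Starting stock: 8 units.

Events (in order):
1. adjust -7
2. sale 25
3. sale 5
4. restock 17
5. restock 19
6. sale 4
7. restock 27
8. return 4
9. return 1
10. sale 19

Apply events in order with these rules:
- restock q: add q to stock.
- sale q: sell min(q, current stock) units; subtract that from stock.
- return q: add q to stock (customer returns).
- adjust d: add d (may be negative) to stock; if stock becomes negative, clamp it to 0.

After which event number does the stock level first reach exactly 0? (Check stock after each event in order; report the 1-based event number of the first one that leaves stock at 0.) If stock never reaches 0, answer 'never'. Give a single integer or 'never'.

Answer: 2

Derivation:
Processing events:
Start: stock = 8
  Event 1 (adjust -7): 8 + -7 = 1
  Event 2 (sale 25): sell min(25,1)=1. stock: 1 - 1 = 0. total_sold = 1
  Event 3 (sale 5): sell min(5,0)=0. stock: 0 - 0 = 0. total_sold = 1
  Event 4 (restock 17): 0 + 17 = 17
  Event 5 (restock 19): 17 + 19 = 36
  Event 6 (sale 4): sell min(4,36)=4. stock: 36 - 4 = 32. total_sold = 5
  Event 7 (restock 27): 32 + 27 = 59
  Event 8 (return 4): 59 + 4 = 63
  Event 9 (return 1): 63 + 1 = 64
  Event 10 (sale 19): sell min(19,64)=19. stock: 64 - 19 = 45. total_sold = 24
Final: stock = 45, total_sold = 24

First zero at event 2.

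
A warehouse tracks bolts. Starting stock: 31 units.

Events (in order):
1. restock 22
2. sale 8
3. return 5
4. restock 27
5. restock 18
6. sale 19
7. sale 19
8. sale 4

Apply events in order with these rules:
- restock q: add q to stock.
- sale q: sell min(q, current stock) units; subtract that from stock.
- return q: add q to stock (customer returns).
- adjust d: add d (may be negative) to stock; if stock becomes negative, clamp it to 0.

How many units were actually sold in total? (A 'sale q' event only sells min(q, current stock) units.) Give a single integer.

Processing events:
Start: stock = 31
  Event 1 (restock 22): 31 + 22 = 53
  Event 2 (sale 8): sell min(8,53)=8. stock: 53 - 8 = 45. total_sold = 8
  Event 3 (return 5): 45 + 5 = 50
  Event 4 (restock 27): 50 + 27 = 77
  Event 5 (restock 18): 77 + 18 = 95
  Event 6 (sale 19): sell min(19,95)=19. stock: 95 - 19 = 76. total_sold = 27
  Event 7 (sale 19): sell min(19,76)=19. stock: 76 - 19 = 57. total_sold = 46
  Event 8 (sale 4): sell min(4,57)=4. stock: 57 - 4 = 53. total_sold = 50
Final: stock = 53, total_sold = 50

Answer: 50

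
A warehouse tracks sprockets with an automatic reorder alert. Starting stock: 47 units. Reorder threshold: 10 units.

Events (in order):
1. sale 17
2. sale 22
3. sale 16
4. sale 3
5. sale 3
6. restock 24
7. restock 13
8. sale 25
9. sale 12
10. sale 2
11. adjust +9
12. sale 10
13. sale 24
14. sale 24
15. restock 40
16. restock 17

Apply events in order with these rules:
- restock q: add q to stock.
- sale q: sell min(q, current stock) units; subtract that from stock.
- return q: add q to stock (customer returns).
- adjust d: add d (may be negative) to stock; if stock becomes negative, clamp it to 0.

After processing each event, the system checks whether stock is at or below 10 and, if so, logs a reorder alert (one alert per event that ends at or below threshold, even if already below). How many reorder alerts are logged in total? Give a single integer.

Answer: 10

Derivation:
Processing events:
Start: stock = 47
  Event 1 (sale 17): sell min(17,47)=17. stock: 47 - 17 = 30. total_sold = 17
  Event 2 (sale 22): sell min(22,30)=22. stock: 30 - 22 = 8. total_sold = 39
  Event 3 (sale 16): sell min(16,8)=8. stock: 8 - 8 = 0. total_sold = 47
  Event 4 (sale 3): sell min(3,0)=0. stock: 0 - 0 = 0. total_sold = 47
  Event 5 (sale 3): sell min(3,0)=0. stock: 0 - 0 = 0. total_sold = 47
  Event 6 (restock 24): 0 + 24 = 24
  Event 7 (restock 13): 24 + 13 = 37
  Event 8 (sale 25): sell min(25,37)=25. stock: 37 - 25 = 12. total_sold = 72
  Event 9 (sale 12): sell min(12,12)=12. stock: 12 - 12 = 0. total_sold = 84
  Event 10 (sale 2): sell min(2,0)=0. stock: 0 - 0 = 0. total_sold = 84
  Event 11 (adjust +9): 0 + 9 = 9
  Event 12 (sale 10): sell min(10,9)=9. stock: 9 - 9 = 0. total_sold = 93
  Event 13 (sale 24): sell min(24,0)=0. stock: 0 - 0 = 0. total_sold = 93
  Event 14 (sale 24): sell min(24,0)=0. stock: 0 - 0 = 0. total_sold = 93
  Event 15 (restock 40): 0 + 40 = 40
  Event 16 (restock 17): 40 + 17 = 57
Final: stock = 57, total_sold = 93

Checking against threshold 10:
  After event 1: stock=30 > 10
  After event 2: stock=8 <= 10 -> ALERT
  After event 3: stock=0 <= 10 -> ALERT
  After event 4: stock=0 <= 10 -> ALERT
  After event 5: stock=0 <= 10 -> ALERT
  After event 6: stock=24 > 10
  After event 7: stock=37 > 10
  After event 8: stock=12 > 10
  After event 9: stock=0 <= 10 -> ALERT
  After event 10: stock=0 <= 10 -> ALERT
  After event 11: stock=9 <= 10 -> ALERT
  After event 12: stock=0 <= 10 -> ALERT
  After event 13: stock=0 <= 10 -> ALERT
  After event 14: stock=0 <= 10 -> ALERT
  After event 15: stock=40 > 10
  After event 16: stock=57 > 10
Alert events: [2, 3, 4, 5, 9, 10, 11, 12, 13, 14]. Count = 10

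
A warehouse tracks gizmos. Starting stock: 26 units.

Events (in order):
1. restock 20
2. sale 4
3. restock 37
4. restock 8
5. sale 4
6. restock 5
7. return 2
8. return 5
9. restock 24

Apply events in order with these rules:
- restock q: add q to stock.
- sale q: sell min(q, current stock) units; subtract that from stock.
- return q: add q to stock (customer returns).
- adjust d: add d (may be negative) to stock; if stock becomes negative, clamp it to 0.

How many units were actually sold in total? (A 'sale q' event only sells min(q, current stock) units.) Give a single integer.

Processing events:
Start: stock = 26
  Event 1 (restock 20): 26 + 20 = 46
  Event 2 (sale 4): sell min(4,46)=4. stock: 46 - 4 = 42. total_sold = 4
  Event 3 (restock 37): 42 + 37 = 79
  Event 4 (restock 8): 79 + 8 = 87
  Event 5 (sale 4): sell min(4,87)=4. stock: 87 - 4 = 83. total_sold = 8
  Event 6 (restock 5): 83 + 5 = 88
  Event 7 (return 2): 88 + 2 = 90
  Event 8 (return 5): 90 + 5 = 95
  Event 9 (restock 24): 95 + 24 = 119
Final: stock = 119, total_sold = 8

Answer: 8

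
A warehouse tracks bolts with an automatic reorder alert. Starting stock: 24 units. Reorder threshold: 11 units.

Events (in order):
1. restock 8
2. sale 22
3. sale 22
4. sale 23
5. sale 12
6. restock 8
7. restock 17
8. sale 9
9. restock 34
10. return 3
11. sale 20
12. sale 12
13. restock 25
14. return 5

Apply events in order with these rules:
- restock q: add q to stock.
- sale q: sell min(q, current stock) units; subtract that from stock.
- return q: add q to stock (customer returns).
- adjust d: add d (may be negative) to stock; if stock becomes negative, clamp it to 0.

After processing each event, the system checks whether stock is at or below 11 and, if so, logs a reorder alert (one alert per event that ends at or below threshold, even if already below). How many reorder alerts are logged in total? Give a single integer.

Processing events:
Start: stock = 24
  Event 1 (restock 8): 24 + 8 = 32
  Event 2 (sale 22): sell min(22,32)=22. stock: 32 - 22 = 10. total_sold = 22
  Event 3 (sale 22): sell min(22,10)=10. stock: 10 - 10 = 0. total_sold = 32
  Event 4 (sale 23): sell min(23,0)=0. stock: 0 - 0 = 0. total_sold = 32
  Event 5 (sale 12): sell min(12,0)=0. stock: 0 - 0 = 0. total_sold = 32
  Event 6 (restock 8): 0 + 8 = 8
  Event 7 (restock 17): 8 + 17 = 25
  Event 8 (sale 9): sell min(9,25)=9. stock: 25 - 9 = 16. total_sold = 41
  Event 9 (restock 34): 16 + 34 = 50
  Event 10 (return 3): 50 + 3 = 53
  Event 11 (sale 20): sell min(20,53)=20. stock: 53 - 20 = 33. total_sold = 61
  Event 12 (sale 12): sell min(12,33)=12. stock: 33 - 12 = 21. total_sold = 73
  Event 13 (restock 25): 21 + 25 = 46
  Event 14 (return 5): 46 + 5 = 51
Final: stock = 51, total_sold = 73

Checking against threshold 11:
  After event 1: stock=32 > 11
  After event 2: stock=10 <= 11 -> ALERT
  After event 3: stock=0 <= 11 -> ALERT
  After event 4: stock=0 <= 11 -> ALERT
  After event 5: stock=0 <= 11 -> ALERT
  After event 6: stock=8 <= 11 -> ALERT
  After event 7: stock=25 > 11
  After event 8: stock=16 > 11
  After event 9: stock=50 > 11
  After event 10: stock=53 > 11
  After event 11: stock=33 > 11
  After event 12: stock=21 > 11
  After event 13: stock=46 > 11
  After event 14: stock=51 > 11
Alert events: [2, 3, 4, 5, 6]. Count = 5

Answer: 5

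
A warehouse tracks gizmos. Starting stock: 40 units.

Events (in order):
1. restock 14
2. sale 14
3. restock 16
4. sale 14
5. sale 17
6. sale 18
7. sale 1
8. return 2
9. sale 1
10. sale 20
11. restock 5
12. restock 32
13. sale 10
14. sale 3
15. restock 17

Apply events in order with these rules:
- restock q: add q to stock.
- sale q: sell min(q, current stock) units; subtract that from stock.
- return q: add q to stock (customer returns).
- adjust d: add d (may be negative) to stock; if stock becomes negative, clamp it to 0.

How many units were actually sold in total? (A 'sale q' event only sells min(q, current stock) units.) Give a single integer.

Processing events:
Start: stock = 40
  Event 1 (restock 14): 40 + 14 = 54
  Event 2 (sale 14): sell min(14,54)=14. stock: 54 - 14 = 40. total_sold = 14
  Event 3 (restock 16): 40 + 16 = 56
  Event 4 (sale 14): sell min(14,56)=14. stock: 56 - 14 = 42. total_sold = 28
  Event 5 (sale 17): sell min(17,42)=17. stock: 42 - 17 = 25. total_sold = 45
  Event 6 (sale 18): sell min(18,25)=18. stock: 25 - 18 = 7. total_sold = 63
  Event 7 (sale 1): sell min(1,7)=1. stock: 7 - 1 = 6. total_sold = 64
  Event 8 (return 2): 6 + 2 = 8
  Event 9 (sale 1): sell min(1,8)=1. stock: 8 - 1 = 7. total_sold = 65
  Event 10 (sale 20): sell min(20,7)=7. stock: 7 - 7 = 0. total_sold = 72
  Event 11 (restock 5): 0 + 5 = 5
  Event 12 (restock 32): 5 + 32 = 37
  Event 13 (sale 10): sell min(10,37)=10. stock: 37 - 10 = 27. total_sold = 82
  Event 14 (sale 3): sell min(3,27)=3. stock: 27 - 3 = 24. total_sold = 85
  Event 15 (restock 17): 24 + 17 = 41
Final: stock = 41, total_sold = 85

Answer: 85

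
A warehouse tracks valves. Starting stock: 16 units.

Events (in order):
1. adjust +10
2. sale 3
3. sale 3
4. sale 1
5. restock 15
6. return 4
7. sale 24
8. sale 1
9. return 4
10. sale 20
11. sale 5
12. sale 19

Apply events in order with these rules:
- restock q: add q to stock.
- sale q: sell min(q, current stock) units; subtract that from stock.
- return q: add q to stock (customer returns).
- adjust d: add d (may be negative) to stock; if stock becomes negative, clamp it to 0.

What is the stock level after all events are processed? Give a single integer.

Answer: 0

Derivation:
Processing events:
Start: stock = 16
  Event 1 (adjust +10): 16 + 10 = 26
  Event 2 (sale 3): sell min(3,26)=3. stock: 26 - 3 = 23. total_sold = 3
  Event 3 (sale 3): sell min(3,23)=3. stock: 23 - 3 = 20. total_sold = 6
  Event 4 (sale 1): sell min(1,20)=1. stock: 20 - 1 = 19. total_sold = 7
  Event 5 (restock 15): 19 + 15 = 34
  Event 6 (return 4): 34 + 4 = 38
  Event 7 (sale 24): sell min(24,38)=24. stock: 38 - 24 = 14. total_sold = 31
  Event 8 (sale 1): sell min(1,14)=1. stock: 14 - 1 = 13. total_sold = 32
  Event 9 (return 4): 13 + 4 = 17
  Event 10 (sale 20): sell min(20,17)=17. stock: 17 - 17 = 0. total_sold = 49
  Event 11 (sale 5): sell min(5,0)=0. stock: 0 - 0 = 0. total_sold = 49
  Event 12 (sale 19): sell min(19,0)=0. stock: 0 - 0 = 0. total_sold = 49
Final: stock = 0, total_sold = 49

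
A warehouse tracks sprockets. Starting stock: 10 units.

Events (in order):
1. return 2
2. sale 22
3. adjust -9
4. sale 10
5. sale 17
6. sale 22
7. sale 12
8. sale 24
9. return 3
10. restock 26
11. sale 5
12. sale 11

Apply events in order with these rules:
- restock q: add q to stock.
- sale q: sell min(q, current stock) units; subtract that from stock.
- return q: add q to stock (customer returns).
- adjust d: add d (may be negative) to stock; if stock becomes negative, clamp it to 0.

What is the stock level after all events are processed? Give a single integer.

Answer: 13

Derivation:
Processing events:
Start: stock = 10
  Event 1 (return 2): 10 + 2 = 12
  Event 2 (sale 22): sell min(22,12)=12. stock: 12 - 12 = 0. total_sold = 12
  Event 3 (adjust -9): 0 + -9 = 0 (clamped to 0)
  Event 4 (sale 10): sell min(10,0)=0. stock: 0 - 0 = 0. total_sold = 12
  Event 5 (sale 17): sell min(17,0)=0. stock: 0 - 0 = 0. total_sold = 12
  Event 6 (sale 22): sell min(22,0)=0. stock: 0 - 0 = 0. total_sold = 12
  Event 7 (sale 12): sell min(12,0)=0. stock: 0 - 0 = 0. total_sold = 12
  Event 8 (sale 24): sell min(24,0)=0. stock: 0 - 0 = 0. total_sold = 12
  Event 9 (return 3): 0 + 3 = 3
  Event 10 (restock 26): 3 + 26 = 29
  Event 11 (sale 5): sell min(5,29)=5. stock: 29 - 5 = 24. total_sold = 17
  Event 12 (sale 11): sell min(11,24)=11. stock: 24 - 11 = 13. total_sold = 28
Final: stock = 13, total_sold = 28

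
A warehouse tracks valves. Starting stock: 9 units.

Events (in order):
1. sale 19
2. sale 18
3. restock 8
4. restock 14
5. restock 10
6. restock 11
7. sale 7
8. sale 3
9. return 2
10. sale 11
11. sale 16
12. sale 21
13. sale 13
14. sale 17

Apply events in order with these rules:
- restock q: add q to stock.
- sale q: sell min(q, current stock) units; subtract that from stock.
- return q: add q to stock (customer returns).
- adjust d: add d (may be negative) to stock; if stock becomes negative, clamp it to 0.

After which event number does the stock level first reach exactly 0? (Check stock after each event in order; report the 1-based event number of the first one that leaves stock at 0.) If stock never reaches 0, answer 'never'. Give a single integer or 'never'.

Answer: 1

Derivation:
Processing events:
Start: stock = 9
  Event 1 (sale 19): sell min(19,9)=9. stock: 9 - 9 = 0. total_sold = 9
  Event 2 (sale 18): sell min(18,0)=0. stock: 0 - 0 = 0. total_sold = 9
  Event 3 (restock 8): 0 + 8 = 8
  Event 4 (restock 14): 8 + 14 = 22
  Event 5 (restock 10): 22 + 10 = 32
  Event 6 (restock 11): 32 + 11 = 43
  Event 7 (sale 7): sell min(7,43)=7. stock: 43 - 7 = 36. total_sold = 16
  Event 8 (sale 3): sell min(3,36)=3. stock: 36 - 3 = 33. total_sold = 19
  Event 9 (return 2): 33 + 2 = 35
  Event 10 (sale 11): sell min(11,35)=11. stock: 35 - 11 = 24. total_sold = 30
  Event 11 (sale 16): sell min(16,24)=16. stock: 24 - 16 = 8. total_sold = 46
  Event 12 (sale 21): sell min(21,8)=8. stock: 8 - 8 = 0. total_sold = 54
  Event 13 (sale 13): sell min(13,0)=0. stock: 0 - 0 = 0. total_sold = 54
  Event 14 (sale 17): sell min(17,0)=0. stock: 0 - 0 = 0. total_sold = 54
Final: stock = 0, total_sold = 54

First zero at event 1.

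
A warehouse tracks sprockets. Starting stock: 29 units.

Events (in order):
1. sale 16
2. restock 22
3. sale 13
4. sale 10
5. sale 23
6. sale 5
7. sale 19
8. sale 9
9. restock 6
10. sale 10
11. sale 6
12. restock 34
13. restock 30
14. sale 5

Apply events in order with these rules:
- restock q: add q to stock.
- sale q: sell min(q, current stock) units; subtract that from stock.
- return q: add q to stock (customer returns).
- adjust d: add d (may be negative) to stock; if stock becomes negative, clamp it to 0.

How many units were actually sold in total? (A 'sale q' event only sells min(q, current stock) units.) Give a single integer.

Answer: 62

Derivation:
Processing events:
Start: stock = 29
  Event 1 (sale 16): sell min(16,29)=16. stock: 29 - 16 = 13. total_sold = 16
  Event 2 (restock 22): 13 + 22 = 35
  Event 3 (sale 13): sell min(13,35)=13. stock: 35 - 13 = 22. total_sold = 29
  Event 4 (sale 10): sell min(10,22)=10. stock: 22 - 10 = 12. total_sold = 39
  Event 5 (sale 23): sell min(23,12)=12. stock: 12 - 12 = 0. total_sold = 51
  Event 6 (sale 5): sell min(5,0)=0. stock: 0 - 0 = 0. total_sold = 51
  Event 7 (sale 19): sell min(19,0)=0. stock: 0 - 0 = 0. total_sold = 51
  Event 8 (sale 9): sell min(9,0)=0. stock: 0 - 0 = 0. total_sold = 51
  Event 9 (restock 6): 0 + 6 = 6
  Event 10 (sale 10): sell min(10,6)=6. stock: 6 - 6 = 0. total_sold = 57
  Event 11 (sale 6): sell min(6,0)=0. stock: 0 - 0 = 0. total_sold = 57
  Event 12 (restock 34): 0 + 34 = 34
  Event 13 (restock 30): 34 + 30 = 64
  Event 14 (sale 5): sell min(5,64)=5. stock: 64 - 5 = 59. total_sold = 62
Final: stock = 59, total_sold = 62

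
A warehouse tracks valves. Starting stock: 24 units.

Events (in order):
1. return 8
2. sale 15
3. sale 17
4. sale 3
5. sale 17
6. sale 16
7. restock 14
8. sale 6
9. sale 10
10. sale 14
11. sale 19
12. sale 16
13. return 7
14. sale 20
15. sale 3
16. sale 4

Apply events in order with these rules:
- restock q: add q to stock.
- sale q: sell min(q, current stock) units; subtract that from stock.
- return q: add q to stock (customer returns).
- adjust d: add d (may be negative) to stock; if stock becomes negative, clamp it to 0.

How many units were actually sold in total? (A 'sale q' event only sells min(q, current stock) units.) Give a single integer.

Processing events:
Start: stock = 24
  Event 1 (return 8): 24 + 8 = 32
  Event 2 (sale 15): sell min(15,32)=15. stock: 32 - 15 = 17. total_sold = 15
  Event 3 (sale 17): sell min(17,17)=17. stock: 17 - 17 = 0. total_sold = 32
  Event 4 (sale 3): sell min(3,0)=0. stock: 0 - 0 = 0. total_sold = 32
  Event 5 (sale 17): sell min(17,0)=0. stock: 0 - 0 = 0. total_sold = 32
  Event 6 (sale 16): sell min(16,0)=0. stock: 0 - 0 = 0. total_sold = 32
  Event 7 (restock 14): 0 + 14 = 14
  Event 8 (sale 6): sell min(6,14)=6. stock: 14 - 6 = 8. total_sold = 38
  Event 9 (sale 10): sell min(10,8)=8. stock: 8 - 8 = 0. total_sold = 46
  Event 10 (sale 14): sell min(14,0)=0. stock: 0 - 0 = 0. total_sold = 46
  Event 11 (sale 19): sell min(19,0)=0. stock: 0 - 0 = 0. total_sold = 46
  Event 12 (sale 16): sell min(16,0)=0. stock: 0 - 0 = 0. total_sold = 46
  Event 13 (return 7): 0 + 7 = 7
  Event 14 (sale 20): sell min(20,7)=7. stock: 7 - 7 = 0. total_sold = 53
  Event 15 (sale 3): sell min(3,0)=0. stock: 0 - 0 = 0. total_sold = 53
  Event 16 (sale 4): sell min(4,0)=0. stock: 0 - 0 = 0. total_sold = 53
Final: stock = 0, total_sold = 53

Answer: 53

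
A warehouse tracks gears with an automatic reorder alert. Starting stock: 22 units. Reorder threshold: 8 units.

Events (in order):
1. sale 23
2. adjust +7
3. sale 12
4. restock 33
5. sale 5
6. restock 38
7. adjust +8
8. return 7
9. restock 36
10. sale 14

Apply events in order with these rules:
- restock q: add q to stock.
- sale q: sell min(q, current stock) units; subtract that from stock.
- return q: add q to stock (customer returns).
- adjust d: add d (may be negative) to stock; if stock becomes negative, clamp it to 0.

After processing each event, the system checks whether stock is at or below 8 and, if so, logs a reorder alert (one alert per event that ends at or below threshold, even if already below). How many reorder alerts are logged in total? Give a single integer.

Answer: 3

Derivation:
Processing events:
Start: stock = 22
  Event 1 (sale 23): sell min(23,22)=22. stock: 22 - 22 = 0. total_sold = 22
  Event 2 (adjust +7): 0 + 7 = 7
  Event 3 (sale 12): sell min(12,7)=7. stock: 7 - 7 = 0. total_sold = 29
  Event 4 (restock 33): 0 + 33 = 33
  Event 5 (sale 5): sell min(5,33)=5. stock: 33 - 5 = 28. total_sold = 34
  Event 6 (restock 38): 28 + 38 = 66
  Event 7 (adjust +8): 66 + 8 = 74
  Event 8 (return 7): 74 + 7 = 81
  Event 9 (restock 36): 81 + 36 = 117
  Event 10 (sale 14): sell min(14,117)=14. stock: 117 - 14 = 103. total_sold = 48
Final: stock = 103, total_sold = 48

Checking against threshold 8:
  After event 1: stock=0 <= 8 -> ALERT
  After event 2: stock=7 <= 8 -> ALERT
  After event 3: stock=0 <= 8 -> ALERT
  After event 4: stock=33 > 8
  After event 5: stock=28 > 8
  After event 6: stock=66 > 8
  After event 7: stock=74 > 8
  After event 8: stock=81 > 8
  After event 9: stock=117 > 8
  After event 10: stock=103 > 8
Alert events: [1, 2, 3]. Count = 3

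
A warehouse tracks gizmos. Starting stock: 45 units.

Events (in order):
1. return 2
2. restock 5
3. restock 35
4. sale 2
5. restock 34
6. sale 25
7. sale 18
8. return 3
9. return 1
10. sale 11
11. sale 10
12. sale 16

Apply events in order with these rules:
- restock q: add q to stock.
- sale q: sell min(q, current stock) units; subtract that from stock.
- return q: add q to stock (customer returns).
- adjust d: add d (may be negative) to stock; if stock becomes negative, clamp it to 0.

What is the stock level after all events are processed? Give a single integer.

Processing events:
Start: stock = 45
  Event 1 (return 2): 45 + 2 = 47
  Event 2 (restock 5): 47 + 5 = 52
  Event 3 (restock 35): 52 + 35 = 87
  Event 4 (sale 2): sell min(2,87)=2. stock: 87 - 2 = 85. total_sold = 2
  Event 5 (restock 34): 85 + 34 = 119
  Event 6 (sale 25): sell min(25,119)=25. stock: 119 - 25 = 94. total_sold = 27
  Event 7 (sale 18): sell min(18,94)=18. stock: 94 - 18 = 76. total_sold = 45
  Event 8 (return 3): 76 + 3 = 79
  Event 9 (return 1): 79 + 1 = 80
  Event 10 (sale 11): sell min(11,80)=11. stock: 80 - 11 = 69. total_sold = 56
  Event 11 (sale 10): sell min(10,69)=10. stock: 69 - 10 = 59. total_sold = 66
  Event 12 (sale 16): sell min(16,59)=16. stock: 59 - 16 = 43. total_sold = 82
Final: stock = 43, total_sold = 82

Answer: 43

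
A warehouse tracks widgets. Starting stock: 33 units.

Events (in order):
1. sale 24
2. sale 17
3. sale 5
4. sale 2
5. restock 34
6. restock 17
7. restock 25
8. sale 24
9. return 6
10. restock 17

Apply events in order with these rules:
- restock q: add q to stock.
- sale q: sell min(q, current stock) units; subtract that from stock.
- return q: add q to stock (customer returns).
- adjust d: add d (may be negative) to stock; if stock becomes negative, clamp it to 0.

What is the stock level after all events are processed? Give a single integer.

Processing events:
Start: stock = 33
  Event 1 (sale 24): sell min(24,33)=24. stock: 33 - 24 = 9. total_sold = 24
  Event 2 (sale 17): sell min(17,9)=9. stock: 9 - 9 = 0. total_sold = 33
  Event 3 (sale 5): sell min(5,0)=0. stock: 0 - 0 = 0. total_sold = 33
  Event 4 (sale 2): sell min(2,0)=0. stock: 0 - 0 = 0. total_sold = 33
  Event 5 (restock 34): 0 + 34 = 34
  Event 6 (restock 17): 34 + 17 = 51
  Event 7 (restock 25): 51 + 25 = 76
  Event 8 (sale 24): sell min(24,76)=24. stock: 76 - 24 = 52. total_sold = 57
  Event 9 (return 6): 52 + 6 = 58
  Event 10 (restock 17): 58 + 17 = 75
Final: stock = 75, total_sold = 57

Answer: 75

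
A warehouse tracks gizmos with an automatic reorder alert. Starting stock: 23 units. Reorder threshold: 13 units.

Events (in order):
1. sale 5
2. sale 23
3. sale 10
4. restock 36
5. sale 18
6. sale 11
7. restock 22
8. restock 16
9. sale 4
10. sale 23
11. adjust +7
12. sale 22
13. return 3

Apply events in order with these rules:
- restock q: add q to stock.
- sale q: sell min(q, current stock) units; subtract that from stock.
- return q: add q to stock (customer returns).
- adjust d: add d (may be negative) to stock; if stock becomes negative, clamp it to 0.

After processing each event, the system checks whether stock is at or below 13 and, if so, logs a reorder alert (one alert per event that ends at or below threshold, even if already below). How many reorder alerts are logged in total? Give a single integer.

Answer: 5

Derivation:
Processing events:
Start: stock = 23
  Event 1 (sale 5): sell min(5,23)=5. stock: 23 - 5 = 18. total_sold = 5
  Event 2 (sale 23): sell min(23,18)=18. stock: 18 - 18 = 0. total_sold = 23
  Event 3 (sale 10): sell min(10,0)=0. stock: 0 - 0 = 0. total_sold = 23
  Event 4 (restock 36): 0 + 36 = 36
  Event 5 (sale 18): sell min(18,36)=18. stock: 36 - 18 = 18. total_sold = 41
  Event 6 (sale 11): sell min(11,18)=11. stock: 18 - 11 = 7. total_sold = 52
  Event 7 (restock 22): 7 + 22 = 29
  Event 8 (restock 16): 29 + 16 = 45
  Event 9 (sale 4): sell min(4,45)=4. stock: 45 - 4 = 41. total_sold = 56
  Event 10 (sale 23): sell min(23,41)=23. stock: 41 - 23 = 18. total_sold = 79
  Event 11 (adjust +7): 18 + 7 = 25
  Event 12 (sale 22): sell min(22,25)=22. stock: 25 - 22 = 3. total_sold = 101
  Event 13 (return 3): 3 + 3 = 6
Final: stock = 6, total_sold = 101

Checking against threshold 13:
  After event 1: stock=18 > 13
  After event 2: stock=0 <= 13 -> ALERT
  After event 3: stock=0 <= 13 -> ALERT
  After event 4: stock=36 > 13
  After event 5: stock=18 > 13
  After event 6: stock=7 <= 13 -> ALERT
  After event 7: stock=29 > 13
  After event 8: stock=45 > 13
  After event 9: stock=41 > 13
  After event 10: stock=18 > 13
  After event 11: stock=25 > 13
  After event 12: stock=3 <= 13 -> ALERT
  After event 13: stock=6 <= 13 -> ALERT
Alert events: [2, 3, 6, 12, 13]. Count = 5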